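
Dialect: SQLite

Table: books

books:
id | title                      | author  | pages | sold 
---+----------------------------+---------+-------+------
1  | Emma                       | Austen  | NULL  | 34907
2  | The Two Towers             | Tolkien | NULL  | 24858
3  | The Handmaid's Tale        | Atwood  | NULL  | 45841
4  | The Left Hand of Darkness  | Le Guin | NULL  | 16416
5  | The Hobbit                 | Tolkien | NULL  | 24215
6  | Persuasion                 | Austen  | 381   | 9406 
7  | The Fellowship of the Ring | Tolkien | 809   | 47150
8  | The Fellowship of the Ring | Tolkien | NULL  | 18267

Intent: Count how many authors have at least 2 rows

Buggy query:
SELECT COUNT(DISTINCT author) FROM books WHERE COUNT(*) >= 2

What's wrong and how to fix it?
Bug: COUNT(*) cannot appear in WHERE; the per-group count doesn't exist yet

Fix: Use a subquery that GROUPs and filters with HAVING, then count its rows

Corrected query:
SELECT COUNT(*) FROM (SELECT author FROM books GROUP BY author HAVING COUNT(*) >= 2)

Result:
COUNT(*)
--------
2       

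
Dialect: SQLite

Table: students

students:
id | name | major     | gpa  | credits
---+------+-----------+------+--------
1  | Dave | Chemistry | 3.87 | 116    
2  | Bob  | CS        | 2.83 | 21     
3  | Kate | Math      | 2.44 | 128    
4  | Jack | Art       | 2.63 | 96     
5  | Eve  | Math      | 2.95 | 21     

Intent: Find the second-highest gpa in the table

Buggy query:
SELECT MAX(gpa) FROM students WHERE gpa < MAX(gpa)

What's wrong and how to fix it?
Bug: MAX(gpa) on the right of the comparison is an aggregate-in-WHERE error

Fix: Compute the overall MAX in a subquery, then take MAX of rows below it

Corrected query:
SELECT MAX(gpa) FROM students WHERE gpa < (SELECT MAX(gpa) FROM students)

Result:
MAX(gpa)
--------
2.95    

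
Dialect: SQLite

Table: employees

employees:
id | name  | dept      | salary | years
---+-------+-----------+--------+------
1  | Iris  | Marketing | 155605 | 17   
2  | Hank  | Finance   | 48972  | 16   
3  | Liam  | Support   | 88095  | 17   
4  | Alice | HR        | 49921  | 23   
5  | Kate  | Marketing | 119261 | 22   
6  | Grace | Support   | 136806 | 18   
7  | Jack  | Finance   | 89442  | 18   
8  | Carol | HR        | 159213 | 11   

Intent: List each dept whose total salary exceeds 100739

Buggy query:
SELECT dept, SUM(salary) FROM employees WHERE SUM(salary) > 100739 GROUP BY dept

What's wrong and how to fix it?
Bug: SUM(salary) is an aggregate, but WHERE filters rows before aggregation

Fix: Use HAVING (which filters groups after aggregation) instead of WHERE

Corrected query:
SELECT dept, SUM(salary) FROM employees GROUP BY dept HAVING SUM(salary) > 100739

Result:
dept      | SUM(salary)
----------+------------
Finance   | 138414     
HR        | 209134     
Marketing | 274866     
Support   | 224901     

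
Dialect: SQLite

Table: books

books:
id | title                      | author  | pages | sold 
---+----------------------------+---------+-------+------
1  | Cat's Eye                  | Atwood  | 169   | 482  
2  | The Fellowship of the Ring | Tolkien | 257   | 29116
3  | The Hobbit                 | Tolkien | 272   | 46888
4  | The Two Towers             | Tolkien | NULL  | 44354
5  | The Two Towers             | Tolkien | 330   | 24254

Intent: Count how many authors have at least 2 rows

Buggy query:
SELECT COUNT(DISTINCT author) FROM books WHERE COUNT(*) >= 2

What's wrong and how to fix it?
Bug: COUNT(*) cannot appear in WHERE; the per-group count doesn't exist yet

Fix: Group first with HAVING COUNT(*) >= 2, then COUNT the resulting groups

Corrected query:
SELECT COUNT(*) FROM (SELECT author FROM books GROUP BY author HAVING COUNT(*) >= 2)

Result:
COUNT(*)
--------
1       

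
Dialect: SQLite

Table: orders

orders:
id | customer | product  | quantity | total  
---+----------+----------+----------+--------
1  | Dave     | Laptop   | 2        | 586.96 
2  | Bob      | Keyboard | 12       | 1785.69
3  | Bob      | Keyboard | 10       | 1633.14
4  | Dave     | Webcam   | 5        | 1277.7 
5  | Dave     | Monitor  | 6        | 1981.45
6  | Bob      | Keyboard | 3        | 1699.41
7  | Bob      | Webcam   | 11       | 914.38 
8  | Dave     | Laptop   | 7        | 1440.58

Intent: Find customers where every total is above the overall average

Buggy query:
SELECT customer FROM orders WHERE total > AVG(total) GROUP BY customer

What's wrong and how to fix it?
Bug: WHERE evaluates per row before aggregation, so AVG() is unavailable

Fix: Compute the overall average in a scalar subquery and compare each group's MIN against it in HAVING

Corrected query:
SELECT customer FROM orders GROUP BY customer HAVING MIN(total) > (SELECT AVG(total) FROM orders)

Result:
(no rows)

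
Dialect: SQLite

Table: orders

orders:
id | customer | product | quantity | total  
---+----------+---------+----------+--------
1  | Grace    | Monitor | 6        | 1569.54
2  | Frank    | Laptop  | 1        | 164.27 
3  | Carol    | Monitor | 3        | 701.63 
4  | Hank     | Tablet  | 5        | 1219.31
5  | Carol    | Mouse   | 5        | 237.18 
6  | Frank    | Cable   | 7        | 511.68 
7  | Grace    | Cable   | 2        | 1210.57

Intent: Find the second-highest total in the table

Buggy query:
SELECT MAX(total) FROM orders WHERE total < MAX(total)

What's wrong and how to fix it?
Bug: The inner MAX is an aggregate inside WHERE, which is not allowed

Fix: Put the inner MAX in a scalar subquery

Corrected query:
SELECT MAX(total) FROM orders WHERE total < (SELECT MAX(total) FROM orders)

Result:
MAX(total)
----------
1219.31   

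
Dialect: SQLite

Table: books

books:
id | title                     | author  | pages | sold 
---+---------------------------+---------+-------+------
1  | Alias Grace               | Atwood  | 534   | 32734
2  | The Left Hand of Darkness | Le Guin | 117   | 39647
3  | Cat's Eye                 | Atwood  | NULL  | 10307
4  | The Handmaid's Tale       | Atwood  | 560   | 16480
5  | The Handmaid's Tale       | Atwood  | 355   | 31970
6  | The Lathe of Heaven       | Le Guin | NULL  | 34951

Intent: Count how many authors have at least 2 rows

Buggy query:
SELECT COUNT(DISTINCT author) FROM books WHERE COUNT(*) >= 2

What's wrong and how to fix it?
Bug: COUNT(*) cannot appear in WHERE; the per-group count doesn't exist yet

Fix: Group first with HAVING COUNT(*) >= 2, then COUNT the resulting groups

Corrected query:
SELECT COUNT(*) FROM (SELECT author FROM books GROUP BY author HAVING COUNT(*) >= 2)

Result:
COUNT(*)
--------
2       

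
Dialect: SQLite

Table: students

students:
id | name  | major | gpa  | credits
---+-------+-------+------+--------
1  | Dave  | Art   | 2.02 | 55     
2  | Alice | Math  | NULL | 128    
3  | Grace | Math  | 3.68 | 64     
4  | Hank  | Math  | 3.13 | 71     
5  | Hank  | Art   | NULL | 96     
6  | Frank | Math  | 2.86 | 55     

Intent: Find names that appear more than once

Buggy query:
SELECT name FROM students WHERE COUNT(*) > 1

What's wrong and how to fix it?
Bug: WHERE can't reference COUNT(*); aggregates are computed after WHERE

Fix: Group first, then use HAVING for the count condition

Corrected query:
SELECT name FROM students GROUP BY name HAVING COUNT(*) > 1

Result:
name
----
Hank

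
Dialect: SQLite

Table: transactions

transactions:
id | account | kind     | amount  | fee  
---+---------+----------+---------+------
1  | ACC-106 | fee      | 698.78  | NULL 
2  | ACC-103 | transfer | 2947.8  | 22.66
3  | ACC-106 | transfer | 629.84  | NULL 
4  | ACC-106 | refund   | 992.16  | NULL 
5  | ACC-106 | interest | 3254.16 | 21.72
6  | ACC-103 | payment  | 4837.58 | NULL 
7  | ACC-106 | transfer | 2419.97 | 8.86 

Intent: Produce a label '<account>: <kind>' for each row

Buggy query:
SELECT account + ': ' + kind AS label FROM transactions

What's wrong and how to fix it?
Bug: '+' is numeric addition; on text columns SQLite converts them to 0 instead of concatenating

Fix: Use the || operator for string concatenation

Corrected query:
SELECT account || ': ' || kind AS label FROM transactions

Result:
label            
-----------------
ACC-106: fee     
ACC-103: transfer
ACC-106: transfer
ACC-106: refund  
ACC-106: interest
ACC-103: payment 
ACC-106: transfer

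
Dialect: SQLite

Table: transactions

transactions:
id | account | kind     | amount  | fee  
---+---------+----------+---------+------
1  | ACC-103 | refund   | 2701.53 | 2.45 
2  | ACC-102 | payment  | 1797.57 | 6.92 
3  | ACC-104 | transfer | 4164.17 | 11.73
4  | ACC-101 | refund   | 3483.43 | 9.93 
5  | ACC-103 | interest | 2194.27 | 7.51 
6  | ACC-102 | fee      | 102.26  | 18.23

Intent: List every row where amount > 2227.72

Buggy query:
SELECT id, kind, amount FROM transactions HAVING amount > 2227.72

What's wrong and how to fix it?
Bug: HAVING filters the output of aggregation, but this query has no GROUP BY and no aggregate functions, so SQLite rejects it (HAVING clause on a non-aggregate query); the condition here is per row

Fix: Use WHERE for row-level filtering

Corrected query:
SELECT id, kind, amount FROM transactions WHERE amount > 2227.72

Result:
id | kind     | amount 
---+----------+--------
1  | refund   | 2701.53
3  | transfer | 4164.17
4  | refund   | 3483.43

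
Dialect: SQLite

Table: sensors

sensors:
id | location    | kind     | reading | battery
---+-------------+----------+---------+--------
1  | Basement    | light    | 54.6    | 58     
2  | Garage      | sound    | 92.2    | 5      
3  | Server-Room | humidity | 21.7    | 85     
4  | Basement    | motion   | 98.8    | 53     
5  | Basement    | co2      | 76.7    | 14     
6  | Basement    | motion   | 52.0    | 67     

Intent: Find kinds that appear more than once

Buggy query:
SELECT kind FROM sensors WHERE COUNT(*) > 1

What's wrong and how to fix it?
Bug: WHERE can't reference COUNT(*); aggregates are computed after WHERE

Fix: Group first, then use HAVING for the count condition

Corrected query:
SELECT kind FROM sensors GROUP BY kind HAVING COUNT(*) > 1

Result:
kind  
------
motion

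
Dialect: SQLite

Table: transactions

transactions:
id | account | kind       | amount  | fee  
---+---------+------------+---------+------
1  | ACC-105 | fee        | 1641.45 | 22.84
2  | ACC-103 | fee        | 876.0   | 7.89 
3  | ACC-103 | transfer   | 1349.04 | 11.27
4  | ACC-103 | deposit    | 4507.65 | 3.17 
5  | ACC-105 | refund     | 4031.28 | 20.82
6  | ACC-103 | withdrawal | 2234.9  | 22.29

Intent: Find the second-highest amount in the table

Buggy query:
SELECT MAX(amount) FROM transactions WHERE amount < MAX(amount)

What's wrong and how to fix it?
Bug: The inner MAX is an aggregate inside WHERE, which is not allowed

Fix: Compute the overall MAX in a subquery, then take MAX of rows below it

Corrected query:
SELECT MAX(amount) FROM transactions WHERE amount < (SELECT MAX(amount) FROM transactions)

Result:
MAX(amount)
-----------
4031.28    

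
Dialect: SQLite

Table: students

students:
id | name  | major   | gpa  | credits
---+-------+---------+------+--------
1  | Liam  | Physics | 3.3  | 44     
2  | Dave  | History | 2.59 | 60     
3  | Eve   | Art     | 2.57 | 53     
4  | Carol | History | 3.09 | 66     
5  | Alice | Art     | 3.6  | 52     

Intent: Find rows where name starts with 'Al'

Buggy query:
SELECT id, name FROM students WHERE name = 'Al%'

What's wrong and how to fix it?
Bug: Wildcards only work with LIKE; '=' treats '%' as a literal character

Fix: Replace '=' with LIKE so 'Al%' is treated as a pattern

Corrected query:
SELECT id, name FROM students WHERE name LIKE 'Al%'

Result:
id | name 
---+------
5  | Alice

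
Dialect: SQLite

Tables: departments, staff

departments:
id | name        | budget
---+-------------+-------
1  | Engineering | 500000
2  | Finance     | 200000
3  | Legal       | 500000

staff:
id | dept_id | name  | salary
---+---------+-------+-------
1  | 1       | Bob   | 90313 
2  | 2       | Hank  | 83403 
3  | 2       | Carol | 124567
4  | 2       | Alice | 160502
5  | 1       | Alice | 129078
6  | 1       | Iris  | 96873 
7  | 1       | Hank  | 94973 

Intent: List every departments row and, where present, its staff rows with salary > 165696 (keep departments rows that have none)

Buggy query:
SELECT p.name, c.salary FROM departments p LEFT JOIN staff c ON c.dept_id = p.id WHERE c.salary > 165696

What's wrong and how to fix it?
Bug: A WHERE condition on the right-hand table after LEFT JOIN drops unmatched parents

Fix: Put 'c.salary > 165696' in the JOIN's ON clause instead of WHERE

Corrected query:
SELECT p.name, c.salary FROM departments p LEFT JOIN staff c ON c.dept_id = p.id AND c.salary > 165696

Result:
name        | salary
------------+-------
Engineering | NULL  
Finance     | NULL  
Legal       | NULL  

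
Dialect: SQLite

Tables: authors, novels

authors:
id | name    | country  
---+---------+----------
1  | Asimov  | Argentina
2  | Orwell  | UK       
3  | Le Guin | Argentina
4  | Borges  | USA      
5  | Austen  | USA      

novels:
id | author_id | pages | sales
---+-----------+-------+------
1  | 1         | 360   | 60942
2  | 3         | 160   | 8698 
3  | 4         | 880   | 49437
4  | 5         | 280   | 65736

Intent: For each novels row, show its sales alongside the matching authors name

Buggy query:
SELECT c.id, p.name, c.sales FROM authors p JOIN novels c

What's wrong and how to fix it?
Bug: Missing join condition: each novels row is matched to all authors rows instead of just its own

Fix: Specify the join condition linking the foreign key to the parent id

Corrected query:
SELECT c.id, p.name, c.sales FROM authors p JOIN novels c ON c.author_id = p.id

Result:
id | name    | sales
---+---------+------
1  | Asimov  | 60942
2  | Le Guin | 8698 
3  | Borges  | 49437
4  | Austen  | 65736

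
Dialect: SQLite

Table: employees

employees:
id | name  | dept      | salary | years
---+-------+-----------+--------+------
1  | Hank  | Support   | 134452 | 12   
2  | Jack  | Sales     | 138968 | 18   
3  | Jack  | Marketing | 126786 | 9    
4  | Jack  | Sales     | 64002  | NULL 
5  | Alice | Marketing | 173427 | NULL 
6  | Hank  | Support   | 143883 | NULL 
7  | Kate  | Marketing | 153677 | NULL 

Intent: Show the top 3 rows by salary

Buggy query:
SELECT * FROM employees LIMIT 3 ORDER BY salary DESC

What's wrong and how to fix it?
Bug: ORDER BY cannot follow LIMIT; LIMIT is the final clause

Fix: Swap the clauses: ORDER BY first, then LIMIT

Corrected query:
SELECT * FROM employees ORDER BY salary DESC LIMIT 3

Result:
id | name  | dept      | salary | years
---+-------+-----------+--------+------
5  | Alice | Marketing | 173427 | NULL 
7  | Kate  | Marketing | 153677 | NULL 
6  | Hank  | Support   | 143883 | NULL 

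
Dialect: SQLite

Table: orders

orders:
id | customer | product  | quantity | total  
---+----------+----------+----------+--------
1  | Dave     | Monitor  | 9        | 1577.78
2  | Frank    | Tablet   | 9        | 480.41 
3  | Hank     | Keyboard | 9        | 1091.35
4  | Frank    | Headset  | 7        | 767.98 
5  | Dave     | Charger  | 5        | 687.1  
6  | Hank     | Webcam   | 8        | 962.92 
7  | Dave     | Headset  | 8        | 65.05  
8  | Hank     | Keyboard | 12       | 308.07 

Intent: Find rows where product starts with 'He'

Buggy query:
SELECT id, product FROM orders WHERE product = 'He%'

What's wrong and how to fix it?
Bug: '=' compares the literal string including the % character; pattern matching needs LIKE

Fix: Replace '=' with LIKE so 'He%' is treated as a pattern

Corrected query:
SELECT id, product FROM orders WHERE product LIKE 'He%'

Result:
id | product
---+--------
4  | Headset
7  | Headset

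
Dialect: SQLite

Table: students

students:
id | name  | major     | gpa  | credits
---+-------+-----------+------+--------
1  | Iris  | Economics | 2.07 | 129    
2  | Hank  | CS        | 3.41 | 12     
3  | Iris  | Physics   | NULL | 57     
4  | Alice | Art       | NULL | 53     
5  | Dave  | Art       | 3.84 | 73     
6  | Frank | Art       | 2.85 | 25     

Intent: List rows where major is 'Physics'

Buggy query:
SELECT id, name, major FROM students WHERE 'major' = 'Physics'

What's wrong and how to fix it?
Bug: Single quotes denote string literals in SQL; the column name is being compared as a constant string

Fix: Reference the column as major without single quotes

Corrected query:
SELECT id, name, major FROM students WHERE major = 'Physics'

Result:
id | name | major  
---+------+--------
3  | Iris | Physics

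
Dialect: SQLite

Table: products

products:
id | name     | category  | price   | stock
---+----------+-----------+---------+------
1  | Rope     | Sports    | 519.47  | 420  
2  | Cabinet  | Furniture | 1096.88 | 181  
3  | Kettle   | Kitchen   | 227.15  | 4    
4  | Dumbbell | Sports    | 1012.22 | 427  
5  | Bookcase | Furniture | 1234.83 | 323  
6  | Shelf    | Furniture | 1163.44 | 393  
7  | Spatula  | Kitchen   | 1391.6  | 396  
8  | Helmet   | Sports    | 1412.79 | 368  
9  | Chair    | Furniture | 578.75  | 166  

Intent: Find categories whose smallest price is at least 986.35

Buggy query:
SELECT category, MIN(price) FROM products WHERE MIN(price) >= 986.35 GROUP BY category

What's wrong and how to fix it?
Bug: MIN() in WHERE is a misuse of aggregate

Fix: Replace WHERE with HAVING after the GROUP BY

Corrected query:
SELECT category, MIN(price) FROM products GROUP BY category HAVING MIN(price) >= 986.35

Result:
(no rows)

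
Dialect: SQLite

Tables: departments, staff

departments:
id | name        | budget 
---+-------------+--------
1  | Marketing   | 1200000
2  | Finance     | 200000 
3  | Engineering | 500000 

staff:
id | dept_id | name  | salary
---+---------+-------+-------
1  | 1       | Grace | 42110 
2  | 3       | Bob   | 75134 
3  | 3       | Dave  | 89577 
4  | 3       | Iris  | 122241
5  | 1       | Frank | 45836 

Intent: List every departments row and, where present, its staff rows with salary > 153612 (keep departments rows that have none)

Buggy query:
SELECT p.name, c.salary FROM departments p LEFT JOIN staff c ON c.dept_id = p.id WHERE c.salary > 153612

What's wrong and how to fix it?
Bug: Filtering c.salary in WHERE discards the NULL rows produced by LEFT JOIN, turning it into an inner join

Fix: Move the right-table condition into the ON clause so unmatched parents are kept

Corrected query:
SELECT p.name, c.salary FROM departments p LEFT JOIN staff c ON c.dept_id = p.id AND c.salary > 153612

Result:
name        | salary
------------+-------
Marketing   | NULL  
Finance     | NULL  
Engineering | NULL  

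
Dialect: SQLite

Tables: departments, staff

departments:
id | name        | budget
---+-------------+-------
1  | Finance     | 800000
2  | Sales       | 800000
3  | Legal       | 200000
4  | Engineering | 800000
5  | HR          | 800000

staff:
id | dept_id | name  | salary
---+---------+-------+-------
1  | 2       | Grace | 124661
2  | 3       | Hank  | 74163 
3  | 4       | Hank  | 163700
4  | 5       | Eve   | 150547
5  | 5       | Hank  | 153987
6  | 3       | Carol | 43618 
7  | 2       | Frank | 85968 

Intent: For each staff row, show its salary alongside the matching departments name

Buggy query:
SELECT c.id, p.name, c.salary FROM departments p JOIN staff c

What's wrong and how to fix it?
Bug: JOIN with no ON clause produces a cartesian product; every staff row pairs with every departments row

Fix: Specify the join condition linking the foreign key to the parent id

Corrected query:
SELECT c.id, p.name, c.salary FROM departments p JOIN staff c ON c.dept_id = p.id

Result:
id | name        | salary
---+-------------+-------
1  | Sales       | 124661
2  | Legal       | 74163 
3  | Engineering | 163700
4  | HR          | 150547
5  | HR          | 153987
6  | Legal       | 43618 
7  | Sales       | 85968 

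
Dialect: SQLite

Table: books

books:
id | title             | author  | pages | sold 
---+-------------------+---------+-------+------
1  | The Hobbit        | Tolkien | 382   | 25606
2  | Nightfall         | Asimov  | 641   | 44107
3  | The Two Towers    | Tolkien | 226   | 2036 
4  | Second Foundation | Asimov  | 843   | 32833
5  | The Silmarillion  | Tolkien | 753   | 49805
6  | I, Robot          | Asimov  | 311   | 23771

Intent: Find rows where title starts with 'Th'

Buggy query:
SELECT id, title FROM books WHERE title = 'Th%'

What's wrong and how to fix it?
Bug: Wildcards only work with LIKE; '=' treats '%' as a literal character

Fix: Replace '=' with LIKE so 'Th%' is treated as a pattern

Corrected query:
SELECT id, title FROM books WHERE title LIKE 'Th%'

Result:
id | title           
---+-----------------
1  | The Hobbit      
3  | The Two Towers  
5  | The Silmarillion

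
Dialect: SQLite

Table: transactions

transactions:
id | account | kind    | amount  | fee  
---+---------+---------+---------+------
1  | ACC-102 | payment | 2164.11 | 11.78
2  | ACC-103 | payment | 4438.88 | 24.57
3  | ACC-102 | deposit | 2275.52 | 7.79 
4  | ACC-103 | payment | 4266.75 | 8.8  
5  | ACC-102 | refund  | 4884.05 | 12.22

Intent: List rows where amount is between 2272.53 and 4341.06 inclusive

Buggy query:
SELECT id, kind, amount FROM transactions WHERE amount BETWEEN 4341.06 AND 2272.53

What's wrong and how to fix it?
Bug: BETWEEN expects the lower bound first; with 4341.06 AND 2272.53 the range is empty

Fix: Write BETWEEN 2272.53 AND 4341.06

Corrected query:
SELECT id, kind, amount FROM transactions WHERE amount BETWEEN 2272.53 AND 4341.06

Result:
id | kind    | amount 
---+---------+--------
3  | deposit | 2275.52
4  | payment | 4266.75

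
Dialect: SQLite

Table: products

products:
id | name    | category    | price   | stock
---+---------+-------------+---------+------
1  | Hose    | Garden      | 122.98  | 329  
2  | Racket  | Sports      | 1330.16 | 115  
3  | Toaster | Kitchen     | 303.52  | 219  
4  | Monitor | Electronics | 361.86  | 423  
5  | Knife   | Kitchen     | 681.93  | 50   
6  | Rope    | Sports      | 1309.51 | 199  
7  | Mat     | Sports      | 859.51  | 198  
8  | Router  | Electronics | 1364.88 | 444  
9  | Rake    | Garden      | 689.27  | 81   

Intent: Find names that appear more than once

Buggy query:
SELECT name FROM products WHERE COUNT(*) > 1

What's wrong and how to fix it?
Bug: WHERE can't reference COUNT(*); aggregates are computed after WHERE

Fix: Group first, then use HAVING for the count condition

Corrected query:
SELECT name FROM products GROUP BY name HAVING COUNT(*) > 1

Result:
(no rows)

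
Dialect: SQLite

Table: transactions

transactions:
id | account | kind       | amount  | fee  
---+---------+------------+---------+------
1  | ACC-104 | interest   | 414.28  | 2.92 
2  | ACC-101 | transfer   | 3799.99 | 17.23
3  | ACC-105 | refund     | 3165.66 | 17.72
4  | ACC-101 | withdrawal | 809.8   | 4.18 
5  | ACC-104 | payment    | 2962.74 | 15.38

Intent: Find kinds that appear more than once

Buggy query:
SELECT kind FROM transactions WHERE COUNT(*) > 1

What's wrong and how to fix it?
Bug: COUNT(*) is an aggregate and cannot be used in WHERE

Fix: GROUP BY kind, then filter groups with HAVING COUNT(*) > 1

Corrected query:
SELECT kind FROM transactions GROUP BY kind HAVING COUNT(*) > 1

Result:
(no rows)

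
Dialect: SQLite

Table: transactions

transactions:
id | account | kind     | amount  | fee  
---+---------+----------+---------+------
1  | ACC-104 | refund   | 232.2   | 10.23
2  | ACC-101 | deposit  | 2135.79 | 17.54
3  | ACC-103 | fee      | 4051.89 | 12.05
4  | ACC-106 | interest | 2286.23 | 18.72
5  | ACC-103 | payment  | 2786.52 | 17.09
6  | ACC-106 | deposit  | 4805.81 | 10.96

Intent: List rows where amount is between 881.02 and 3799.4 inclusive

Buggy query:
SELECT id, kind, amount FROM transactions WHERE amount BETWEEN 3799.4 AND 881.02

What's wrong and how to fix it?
Bug: The bounds are reversed; BETWEEN a AND b requires a <= b to match anything

Fix: Swap the bounds so the smaller value comes first

Corrected query:
SELECT id, kind, amount FROM transactions WHERE amount BETWEEN 881.02 AND 3799.4

Result:
id | kind     | amount 
---+----------+--------
2  | deposit  | 2135.79
4  | interest | 2286.23
5  | payment  | 2786.52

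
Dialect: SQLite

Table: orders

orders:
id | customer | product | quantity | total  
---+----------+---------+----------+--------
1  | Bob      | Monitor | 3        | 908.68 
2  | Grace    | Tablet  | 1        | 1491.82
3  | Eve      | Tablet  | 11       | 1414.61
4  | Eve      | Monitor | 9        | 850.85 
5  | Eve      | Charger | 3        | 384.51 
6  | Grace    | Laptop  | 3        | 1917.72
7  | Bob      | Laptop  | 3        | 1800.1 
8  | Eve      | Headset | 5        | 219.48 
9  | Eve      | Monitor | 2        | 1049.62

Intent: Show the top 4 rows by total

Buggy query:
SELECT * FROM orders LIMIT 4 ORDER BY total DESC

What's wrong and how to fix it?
Bug: LIMIT must come after ORDER BY

Fix: Sort with ORDER BY, then apply LIMIT

Corrected query:
SELECT * FROM orders ORDER BY total DESC LIMIT 4

Result:
id | customer | product | quantity | total  
---+----------+---------+----------+--------
6  | Grace    | Laptop  | 3        | 1917.72
7  | Bob      | Laptop  | 3        | 1800.1 
2  | Grace    | Tablet  | 1        | 1491.82
3  | Eve      | Tablet  | 11       | 1414.61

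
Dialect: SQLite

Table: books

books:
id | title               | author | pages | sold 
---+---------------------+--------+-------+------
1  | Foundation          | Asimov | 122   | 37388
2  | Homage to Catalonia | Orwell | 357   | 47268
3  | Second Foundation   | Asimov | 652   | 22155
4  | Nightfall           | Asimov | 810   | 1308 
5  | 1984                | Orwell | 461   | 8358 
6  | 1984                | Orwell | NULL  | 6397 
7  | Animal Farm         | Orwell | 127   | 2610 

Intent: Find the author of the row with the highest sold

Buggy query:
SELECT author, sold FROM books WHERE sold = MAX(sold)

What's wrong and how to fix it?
Bug: MAX(sold) is an aggregate and cannot be used directly in WHERE

Fix: Use a subquery: WHERE sold = (SELECT MAX(sold) FROM books)

Corrected query:
SELECT author, sold FROM books WHERE sold = (SELECT MAX(sold) FROM books)

Result:
author | sold 
-------+------
Orwell | 47268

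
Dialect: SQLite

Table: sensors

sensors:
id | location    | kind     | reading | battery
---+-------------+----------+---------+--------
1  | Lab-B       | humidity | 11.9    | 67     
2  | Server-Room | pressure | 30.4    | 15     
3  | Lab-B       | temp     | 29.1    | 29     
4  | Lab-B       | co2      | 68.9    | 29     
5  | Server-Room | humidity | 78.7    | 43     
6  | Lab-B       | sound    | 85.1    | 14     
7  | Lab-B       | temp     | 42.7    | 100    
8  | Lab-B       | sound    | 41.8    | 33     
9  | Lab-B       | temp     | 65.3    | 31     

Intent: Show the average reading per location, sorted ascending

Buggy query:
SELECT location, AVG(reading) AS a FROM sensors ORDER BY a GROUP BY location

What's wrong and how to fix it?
Bug: GROUP BY must precede ORDER BY

Fix: Move ORDER BY to the end, after GROUP BY

Corrected query:
SELECT location, AVG(reading) AS a FROM sensors GROUP BY location ORDER BY a

Result:
location    | a        
------------+----------
Lab-B       | 49.257143
Server-Room | 54.55    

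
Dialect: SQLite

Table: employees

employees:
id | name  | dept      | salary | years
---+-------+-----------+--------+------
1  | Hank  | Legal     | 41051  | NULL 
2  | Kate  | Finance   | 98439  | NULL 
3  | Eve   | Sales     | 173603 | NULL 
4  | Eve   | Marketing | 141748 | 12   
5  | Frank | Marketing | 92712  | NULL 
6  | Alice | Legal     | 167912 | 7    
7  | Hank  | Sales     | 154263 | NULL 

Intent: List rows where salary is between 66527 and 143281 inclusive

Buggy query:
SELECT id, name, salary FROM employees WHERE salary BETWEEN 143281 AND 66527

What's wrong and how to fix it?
Bug: The bounds are reversed; BETWEEN a AND b requires a <= b to match anything

Fix: Write BETWEEN 66527 AND 143281

Corrected query:
SELECT id, name, salary FROM employees WHERE salary BETWEEN 66527 AND 143281

Result:
id | name  | salary
---+-------+-------
2  | Kate  | 98439 
4  | Eve   | 141748
5  | Frank | 92712 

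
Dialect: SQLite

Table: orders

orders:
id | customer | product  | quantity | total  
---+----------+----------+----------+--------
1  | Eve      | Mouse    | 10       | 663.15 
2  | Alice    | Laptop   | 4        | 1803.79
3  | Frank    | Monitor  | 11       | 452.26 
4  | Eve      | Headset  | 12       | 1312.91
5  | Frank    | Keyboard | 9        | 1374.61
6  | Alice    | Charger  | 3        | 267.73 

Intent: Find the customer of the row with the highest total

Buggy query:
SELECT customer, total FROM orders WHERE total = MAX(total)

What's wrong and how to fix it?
Bug: MAX(total) is an aggregate and cannot be used directly in WHERE

Fix: Wrap MAX in a scalar subquery so WHERE compares against a single value

Corrected query:
SELECT customer, total FROM orders WHERE total = (SELECT MAX(total) FROM orders)

Result:
customer | total  
---------+--------
Alice    | 1803.79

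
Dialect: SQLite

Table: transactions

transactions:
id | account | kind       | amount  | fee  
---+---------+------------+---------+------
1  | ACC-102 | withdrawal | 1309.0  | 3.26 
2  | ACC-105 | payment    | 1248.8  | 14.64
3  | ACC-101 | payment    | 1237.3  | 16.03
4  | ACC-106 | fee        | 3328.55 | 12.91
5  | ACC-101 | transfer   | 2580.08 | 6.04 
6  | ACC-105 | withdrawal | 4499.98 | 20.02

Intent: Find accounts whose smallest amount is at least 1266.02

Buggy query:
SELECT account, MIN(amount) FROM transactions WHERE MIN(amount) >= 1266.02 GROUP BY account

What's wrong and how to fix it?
Bug: Aggregates like MIN are computed per group after WHERE runs

Fix: Use HAVING for the per-group MIN condition

Corrected query:
SELECT account, MIN(amount) FROM transactions GROUP BY account HAVING MIN(amount) >= 1266.02

Result:
account | MIN(amount)
--------+------------
ACC-102 | 1309       
ACC-106 | 3328.55    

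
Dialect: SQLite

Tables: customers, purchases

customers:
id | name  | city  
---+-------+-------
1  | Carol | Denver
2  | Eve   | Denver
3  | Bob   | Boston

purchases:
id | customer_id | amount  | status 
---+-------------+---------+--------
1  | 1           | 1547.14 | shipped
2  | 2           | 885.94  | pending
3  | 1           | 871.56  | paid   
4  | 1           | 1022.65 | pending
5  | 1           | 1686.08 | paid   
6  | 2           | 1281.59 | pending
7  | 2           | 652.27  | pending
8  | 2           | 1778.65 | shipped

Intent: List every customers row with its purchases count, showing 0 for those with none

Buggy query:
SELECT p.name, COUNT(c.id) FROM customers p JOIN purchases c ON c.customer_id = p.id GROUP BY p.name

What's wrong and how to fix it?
Bug: INNER JOIN drops customers rows that have no matching purchases rows

Fix: Switch to LEFT JOIN to retain unmatched parent rows

Corrected query:
SELECT p.name, COUNT(c.id) FROM customers p LEFT JOIN purchases c ON c.customer_id = p.id GROUP BY p.name

Result:
name  | COUNT(c.id)
------+------------
Bob   | 0          
Carol | 4          
Eve   | 4          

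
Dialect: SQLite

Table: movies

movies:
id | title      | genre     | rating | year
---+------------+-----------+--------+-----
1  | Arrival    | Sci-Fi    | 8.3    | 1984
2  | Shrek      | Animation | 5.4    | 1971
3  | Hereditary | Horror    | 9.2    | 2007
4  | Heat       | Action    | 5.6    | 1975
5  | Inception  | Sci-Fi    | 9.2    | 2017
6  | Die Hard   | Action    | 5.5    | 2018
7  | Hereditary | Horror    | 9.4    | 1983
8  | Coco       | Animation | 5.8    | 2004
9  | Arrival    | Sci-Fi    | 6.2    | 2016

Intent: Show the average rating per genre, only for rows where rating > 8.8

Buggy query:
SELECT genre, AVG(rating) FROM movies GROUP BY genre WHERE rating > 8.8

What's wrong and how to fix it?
Bug: Row-level WHERE must come before GROUP BY in the clause order

Fix: Place WHERE between FROM and GROUP BY

Corrected query:
SELECT genre, AVG(rating) FROM movies WHERE rating > 8.8 GROUP BY genre

Result:
genre  | AVG(rating)
-------+------------
Horror | 9.3        
Sci-Fi | 9.2        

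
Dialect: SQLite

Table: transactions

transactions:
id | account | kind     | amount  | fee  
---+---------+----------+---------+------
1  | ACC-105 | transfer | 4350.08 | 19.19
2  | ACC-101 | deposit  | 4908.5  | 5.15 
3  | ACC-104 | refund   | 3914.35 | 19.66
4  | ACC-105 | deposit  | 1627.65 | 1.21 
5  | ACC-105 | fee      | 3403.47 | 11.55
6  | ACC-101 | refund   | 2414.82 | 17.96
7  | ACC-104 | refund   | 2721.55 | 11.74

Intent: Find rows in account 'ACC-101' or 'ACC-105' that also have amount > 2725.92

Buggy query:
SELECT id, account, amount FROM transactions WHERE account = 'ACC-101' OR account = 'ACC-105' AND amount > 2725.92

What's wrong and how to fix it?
Bug: AND binds tighter than OR, so this parses as account = 'ACC-101' OR (account = 'ACC-105' AND amount > 2725.92)

Fix: Group the OR with parentheses (or use IN), then AND the threshold

Corrected query:
SELECT id, account, amount FROM transactions WHERE (account = 'ACC-101' OR account = 'ACC-105') AND amount > 2725.92

Result:
id | account | amount 
---+---------+--------
1  | ACC-105 | 4350.08
2  | ACC-101 | 4908.5 
5  | ACC-105 | 3403.47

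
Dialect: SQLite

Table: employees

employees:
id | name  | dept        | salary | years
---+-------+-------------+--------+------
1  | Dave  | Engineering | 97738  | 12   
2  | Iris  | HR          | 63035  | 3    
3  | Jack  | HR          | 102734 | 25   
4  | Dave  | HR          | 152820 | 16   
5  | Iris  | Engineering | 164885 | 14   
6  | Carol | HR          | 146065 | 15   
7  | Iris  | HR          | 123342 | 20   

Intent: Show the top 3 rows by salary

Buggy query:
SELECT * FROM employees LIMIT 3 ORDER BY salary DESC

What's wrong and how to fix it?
Bug: ORDER BY cannot follow LIMIT; LIMIT is the final clause

Fix: Swap the clauses: ORDER BY first, then LIMIT

Corrected query:
SELECT * FROM employees ORDER BY salary DESC LIMIT 3

Result:
id | name  | dept        | salary | years
---+-------+-------------+--------+------
5  | Iris  | Engineering | 164885 | 14   
4  | Dave  | HR          | 152820 | 16   
6  | Carol | HR          | 146065 | 15   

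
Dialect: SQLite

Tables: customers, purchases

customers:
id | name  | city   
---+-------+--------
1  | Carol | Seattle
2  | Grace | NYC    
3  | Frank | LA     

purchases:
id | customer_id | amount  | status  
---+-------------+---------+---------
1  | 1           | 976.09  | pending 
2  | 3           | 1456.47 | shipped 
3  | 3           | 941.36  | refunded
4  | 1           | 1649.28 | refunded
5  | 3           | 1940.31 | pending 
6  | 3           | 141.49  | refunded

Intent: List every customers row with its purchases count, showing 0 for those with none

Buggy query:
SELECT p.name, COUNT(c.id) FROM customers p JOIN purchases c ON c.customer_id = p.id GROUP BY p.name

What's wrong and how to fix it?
Bug: INNER JOIN drops customers rows that have no matching purchases rows

Fix: Switch to LEFT JOIN to retain unmatched parent rows

Corrected query:
SELECT p.name, COUNT(c.id) FROM customers p LEFT JOIN purchases c ON c.customer_id = p.id GROUP BY p.name

Result:
name  | COUNT(c.id)
------+------------
Carol | 2          
Frank | 4          
Grace | 0          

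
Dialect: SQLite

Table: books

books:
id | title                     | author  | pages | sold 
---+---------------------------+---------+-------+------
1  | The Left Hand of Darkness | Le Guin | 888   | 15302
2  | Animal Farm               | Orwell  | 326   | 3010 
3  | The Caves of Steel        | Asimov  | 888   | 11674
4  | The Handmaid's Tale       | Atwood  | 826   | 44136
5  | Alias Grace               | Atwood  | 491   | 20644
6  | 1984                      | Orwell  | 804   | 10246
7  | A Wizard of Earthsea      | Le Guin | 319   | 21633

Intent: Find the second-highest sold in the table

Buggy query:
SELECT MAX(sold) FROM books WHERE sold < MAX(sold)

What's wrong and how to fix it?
Bug: The inner MAX is an aggregate inside WHERE, which is not allowed

Fix: Put the inner MAX in a scalar subquery

Corrected query:
SELECT MAX(sold) FROM books WHERE sold < (SELECT MAX(sold) FROM books)

Result:
MAX(sold)
---------
21633    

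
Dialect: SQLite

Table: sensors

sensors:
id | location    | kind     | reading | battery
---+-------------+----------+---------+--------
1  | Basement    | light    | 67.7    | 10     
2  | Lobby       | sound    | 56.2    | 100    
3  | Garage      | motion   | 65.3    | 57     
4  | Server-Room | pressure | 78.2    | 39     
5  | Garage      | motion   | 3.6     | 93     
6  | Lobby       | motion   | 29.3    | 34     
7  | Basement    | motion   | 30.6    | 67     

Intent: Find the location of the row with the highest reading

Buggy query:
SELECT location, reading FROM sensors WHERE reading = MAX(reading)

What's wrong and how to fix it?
Bug: MAX(reading) is an aggregate and cannot be used directly in WHERE

Fix: Use a subquery: WHERE reading = (SELECT MAX(reading) FROM sensors)

Corrected query:
SELECT location, reading FROM sensors WHERE reading = (SELECT MAX(reading) FROM sensors)

Result:
location    | reading
------------+--------
Server-Room | 78.2   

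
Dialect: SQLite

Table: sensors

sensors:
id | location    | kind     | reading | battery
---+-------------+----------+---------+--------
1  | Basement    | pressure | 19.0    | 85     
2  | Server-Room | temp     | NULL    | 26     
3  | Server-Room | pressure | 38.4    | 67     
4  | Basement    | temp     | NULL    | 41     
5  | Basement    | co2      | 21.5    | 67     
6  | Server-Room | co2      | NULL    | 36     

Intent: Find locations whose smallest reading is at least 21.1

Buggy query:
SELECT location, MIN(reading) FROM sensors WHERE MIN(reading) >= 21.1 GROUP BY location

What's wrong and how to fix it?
Bug: MIN() in WHERE is a misuse of aggregate

Fix: Replace WHERE with HAVING after the GROUP BY

Corrected query:
SELECT location, MIN(reading) FROM sensors GROUP BY location HAVING MIN(reading) >= 21.1

Result:
location    | MIN(reading)
------------+-------------
Server-Room | 38.4        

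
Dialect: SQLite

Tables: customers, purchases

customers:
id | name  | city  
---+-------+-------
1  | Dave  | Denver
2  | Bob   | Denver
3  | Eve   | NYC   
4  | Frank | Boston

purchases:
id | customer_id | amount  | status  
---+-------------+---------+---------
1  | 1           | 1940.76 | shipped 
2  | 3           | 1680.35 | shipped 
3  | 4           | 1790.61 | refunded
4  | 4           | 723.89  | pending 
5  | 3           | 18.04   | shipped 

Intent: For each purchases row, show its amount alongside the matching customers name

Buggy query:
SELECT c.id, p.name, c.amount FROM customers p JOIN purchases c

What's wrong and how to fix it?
Bug: JOIN with no ON clause produces a cartesian product; every purchases row pairs with every customers row

Fix: Specify the join condition linking the foreign key to the parent id

Corrected query:
SELECT c.id, p.name, c.amount FROM customers p JOIN purchases c ON c.customer_id = p.id

Result:
id | name  | amount 
---+-------+--------
1  | Dave  | 1940.76
2  | Eve   | 1680.35
3  | Frank | 1790.61
4  | Frank | 723.89 
5  | Eve   | 18.04  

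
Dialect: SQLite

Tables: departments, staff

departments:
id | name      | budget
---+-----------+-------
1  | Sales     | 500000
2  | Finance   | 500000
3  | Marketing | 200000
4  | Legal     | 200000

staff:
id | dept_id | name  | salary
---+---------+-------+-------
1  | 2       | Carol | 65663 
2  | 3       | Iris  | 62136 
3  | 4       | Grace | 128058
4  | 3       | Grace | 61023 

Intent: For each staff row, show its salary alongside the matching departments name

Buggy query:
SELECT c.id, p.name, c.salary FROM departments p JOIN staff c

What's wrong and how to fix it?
Bug: JOIN with no ON clause produces a cartesian product; every staff row pairs with every departments row

Fix: Specify the join condition linking the foreign key to the parent id

Corrected query:
SELECT c.id, p.name, c.salary FROM departments p JOIN staff c ON c.dept_id = p.id

Result:
id | name      | salary
---+-----------+-------
1  | Finance   | 65663 
2  | Marketing | 62136 
3  | Legal     | 128058
4  | Marketing | 61023 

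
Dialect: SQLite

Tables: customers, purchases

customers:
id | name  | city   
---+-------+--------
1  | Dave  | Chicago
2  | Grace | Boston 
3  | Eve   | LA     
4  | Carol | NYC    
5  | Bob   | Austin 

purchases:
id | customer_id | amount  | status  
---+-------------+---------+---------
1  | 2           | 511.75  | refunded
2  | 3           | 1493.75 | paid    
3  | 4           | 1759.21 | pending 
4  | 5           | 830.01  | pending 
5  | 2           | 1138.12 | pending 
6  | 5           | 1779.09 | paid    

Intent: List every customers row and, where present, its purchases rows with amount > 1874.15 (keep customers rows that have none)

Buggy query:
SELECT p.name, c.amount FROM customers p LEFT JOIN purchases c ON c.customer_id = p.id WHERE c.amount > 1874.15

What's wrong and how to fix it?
Bug: A WHERE condition on the right-hand table after LEFT JOIN drops unmatched parents

Fix: Put 'c.amount > 1874.15' in the JOIN's ON clause instead of WHERE

Corrected query:
SELECT p.name, c.amount FROM customers p LEFT JOIN purchases c ON c.customer_id = p.id AND c.amount > 1874.15

Result:
name  | amount
------+-------
Dave  | NULL  
Grace | NULL  
Eve   | NULL  
Carol | NULL  
Bob   | NULL  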